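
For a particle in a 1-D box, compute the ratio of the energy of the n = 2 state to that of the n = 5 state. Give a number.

Since E_n ∝ n², the ratio is (2/5)² = 0.16.

0.16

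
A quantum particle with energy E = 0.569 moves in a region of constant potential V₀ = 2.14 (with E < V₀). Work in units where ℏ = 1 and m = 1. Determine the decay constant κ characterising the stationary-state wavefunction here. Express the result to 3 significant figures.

κ = 1.77

Since E < V₀ the TISE in this region is ψ'' = κ²ψ with κ = √(2m(V₀ − E))/ℏ.
κ = √(2 × 1 × 1.571) = 1.773.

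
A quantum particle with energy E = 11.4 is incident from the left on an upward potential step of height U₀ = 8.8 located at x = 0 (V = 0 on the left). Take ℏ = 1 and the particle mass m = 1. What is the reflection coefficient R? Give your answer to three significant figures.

R = 0.125

On each side the TISE gives plane waves with k = √(2m(E − V))/ℏ: k₁ = √(2·1·11.4) = 4.775, k₂ = √(2·1·2.6) = 2.280.
Continuity of ψ and ψ′ at the step yields the reflection amplitude r = (k₁ − k₂)/(k₁ + k₂) = 0.3536; thus R = |r|² = 0.1250, T = 0.8750.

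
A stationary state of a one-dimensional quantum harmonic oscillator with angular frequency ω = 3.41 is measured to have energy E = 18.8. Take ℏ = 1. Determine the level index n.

E_n = ℏω(n + ½) ⇒ n = E/(ℏω) − ½ = 18.8/3.41 − 0.5 = 5.013 → n = 5.

n = 5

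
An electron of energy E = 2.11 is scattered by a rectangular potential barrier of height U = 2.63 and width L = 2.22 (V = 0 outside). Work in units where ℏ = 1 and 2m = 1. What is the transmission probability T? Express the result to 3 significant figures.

Since E < U the interior solution is evanescent with decay constant κ = √(2m(U − E))/ℏ = 0.7211.
κL = 1.601, sinh(κL) = 2.378.
The exact tunnelling result is T⁻¹ = 1 + U² sinh²(κL) / [4E(U − E)] = 9.911, so T = 0.101.

T = 0.101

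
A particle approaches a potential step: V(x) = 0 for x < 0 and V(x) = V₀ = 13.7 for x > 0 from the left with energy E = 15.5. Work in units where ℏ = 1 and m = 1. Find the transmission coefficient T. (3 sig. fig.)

On each side the TISE gives plane waves with k = √(2m(E − V))/ℏ: k₁ = √(2·1·15.5) = 5.568, k₂ = √(2·1·1.8) = 1.897.
Continuity of ψ and ψ′ at the step yields the reflection amplitude r = (k₁ − k₂)/(k₁ + k₂) = 0.4917; thus R = |r|² = 0.2417, T = 0.7583.

T = 0.758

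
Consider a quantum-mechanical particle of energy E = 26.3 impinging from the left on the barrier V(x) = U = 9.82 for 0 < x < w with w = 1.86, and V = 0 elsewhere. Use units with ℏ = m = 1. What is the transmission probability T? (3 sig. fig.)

Above the barrier the interior wavenumber is k₂ = √(2m(E − U))/ℏ = 5.741, giving phase k₂w = 10.68.
Matching at both interfaces gives T⁻¹ = 1 + U² sin²(k₂w) / [4E(E − U)] = 1.050, hence T = 0.952.

T = 0.952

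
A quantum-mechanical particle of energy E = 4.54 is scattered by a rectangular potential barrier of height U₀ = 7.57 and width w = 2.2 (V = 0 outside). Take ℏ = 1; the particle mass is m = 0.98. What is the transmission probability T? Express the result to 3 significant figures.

T = 0.0000846

E < U₀: inside the barrier ψ ∝ e^{±κx} with κ = √(2m(U₀ − E))/ℏ = 2.437.
κw = 5.361, sinh(κw) = 106.5.
Matching ψ, ψ′ at both faces gives T = [1 + U₀² sinh²(κw) / (4E(U₀ − E))]⁻¹ = 1/11810 = 0.0000846.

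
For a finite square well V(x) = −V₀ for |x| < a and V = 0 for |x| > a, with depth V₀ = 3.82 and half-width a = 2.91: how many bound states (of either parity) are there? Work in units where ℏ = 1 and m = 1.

N = 6

Define the well-strength parameter z₀ = (a/ℏ)√(2mV₀) = 2.91 × √(2·1·3.82) = 8.043.
The even/odd transcendental equations gain one root per π/2 in z₀, giving N = 1 + ⌊2z₀/π⌋ = 1 + ⌊5.121⌋ = 6.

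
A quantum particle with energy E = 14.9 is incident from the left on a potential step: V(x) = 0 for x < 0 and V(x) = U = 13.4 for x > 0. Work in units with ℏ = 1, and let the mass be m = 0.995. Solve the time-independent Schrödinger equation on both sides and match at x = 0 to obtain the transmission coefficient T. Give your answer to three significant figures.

On each side the TISE gives plane waves with k = √(2m(E − V))/ℏ: k₁ = √(2·0.995·14.9) = 5.445, k₂ = √(2·0.995·1.5) = 1.728.
Continuity of ψ and ψ′ at the step yields the reflection amplitude r = (k₁ − k₂)/(k₁ + k₂) = 0.5183; thus R = |r|² = 0.2686, T = 0.7314.

T = 0.731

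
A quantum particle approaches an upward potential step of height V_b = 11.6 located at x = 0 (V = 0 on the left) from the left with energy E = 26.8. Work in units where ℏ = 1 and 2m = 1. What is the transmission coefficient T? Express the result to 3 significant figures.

The wavenumbers are k₁ = √(2mE)/ℏ = 5.177 on the left and k₂ = √(2m(E − V_b))/ℏ = 3.899 on the right.
Continuity of ψ and ψ′ at the step yields the reflection amplitude r = (k₁ − k₂)/(k₁ + k₂) = 0.1408; thus R = |r|² = 0.01983, T = 0.9802.

T = 0.980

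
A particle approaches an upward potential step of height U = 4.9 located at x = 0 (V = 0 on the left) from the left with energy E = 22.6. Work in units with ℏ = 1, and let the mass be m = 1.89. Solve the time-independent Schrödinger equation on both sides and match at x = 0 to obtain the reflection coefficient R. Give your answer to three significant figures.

On each side the TISE gives plane waves with k = √(2m(E − V))/ℏ: k₁ = √(2·1.89·22.6) = 9.243, k₂ = √(2·1.89·17.7) = 8.180.
Matching ψ and ψ′ at x = 0 gives r = (k₁ − k₂)/(k₁ + k₂), so R = r² = 0.003723 and T = 1 − R = 0.9963.

R = 0.00372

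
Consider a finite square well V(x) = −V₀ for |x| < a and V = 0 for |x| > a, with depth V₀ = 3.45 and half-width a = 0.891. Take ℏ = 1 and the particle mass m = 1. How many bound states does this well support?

Define the well-strength parameter z₀ = (a/ℏ)√(2mV₀) = 0.891 × √(2·1·3.45) = 2.340.
A new bound state (alternating even/odd) appears each time z₀ passes a multiple of π/2, so N = ⌊2z₀/π⌋ + 1 = ⌊1.490⌋ + 1 = 2.

N = 2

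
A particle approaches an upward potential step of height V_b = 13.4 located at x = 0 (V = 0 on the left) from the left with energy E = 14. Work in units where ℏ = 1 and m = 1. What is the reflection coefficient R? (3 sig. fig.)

The wavenumbers are k₁ = √(2mE)/ℏ = 5.292 on the left and k₂ = √(2m(E − V_b))/ℏ = 1.095 on the right.
Matching ψ and ψ′ at x = 0 gives r = (k₁ − k₂)/(k₁ + k₂), so R = r² = 0.4316 and T = 1 − R = 0.5684.

R = 0.432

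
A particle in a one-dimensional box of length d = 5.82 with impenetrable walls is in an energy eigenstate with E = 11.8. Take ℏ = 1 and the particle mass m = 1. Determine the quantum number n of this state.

From E_n = n²π²ℏ²/(2md²) invert to n = √(2md²E)/(πℏ).
n = (5.82/π) × √(2 × 1 × 11.8) = 9.000 → n = 9.

n = 9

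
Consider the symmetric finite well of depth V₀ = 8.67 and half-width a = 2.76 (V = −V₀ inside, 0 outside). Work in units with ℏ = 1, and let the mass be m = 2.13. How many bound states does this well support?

Define the well-strength parameter z₀ = (a/ℏ)√(2mV₀) = 2.76 × √(2·2.13·8.67) = 16.77.
The even/odd transcendental equations gain one root per π/2 in z₀, giving N = 1 + ⌊2z₀/π⌋ = 1 + ⌊10.68⌋ = 11.

N = 11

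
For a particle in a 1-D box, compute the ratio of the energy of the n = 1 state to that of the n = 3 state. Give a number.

Since E_n ∝ n², the ratio is (1/3)² = 0.111111.

0.111111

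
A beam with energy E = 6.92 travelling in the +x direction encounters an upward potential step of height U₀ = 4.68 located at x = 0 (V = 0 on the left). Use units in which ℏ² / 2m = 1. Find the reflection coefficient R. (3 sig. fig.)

The wavenumbers are k₁ = √(2mE)/ℏ = 2.631 on the left and k₂ = √(2m(E − U₀))/ℏ = 1.497 on the right.
Continuity of ψ and ψ′ at the step yields the reflection amplitude r = (k₁ − k₂)/(k₁ + k₂) = 0.2747; thus R = |r|² = 0.07548, T = 0.9245.

R = 0.0755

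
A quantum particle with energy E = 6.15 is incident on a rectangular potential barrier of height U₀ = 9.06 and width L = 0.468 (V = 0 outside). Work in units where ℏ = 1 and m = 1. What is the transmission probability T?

T = 0.313

E < U₀: inside the barrier ψ ∝ e^{±κx} with κ = √(2m(U₀ − E))/ℏ = 2.412.
κL = 1.129, sinh(κL) = 1.385.
Matching ψ, ψ′ at both faces gives T = [1 + U₀² sinh²(κL) / (4E(U₀ − E))]⁻¹ = 1/3.198 = 0.313.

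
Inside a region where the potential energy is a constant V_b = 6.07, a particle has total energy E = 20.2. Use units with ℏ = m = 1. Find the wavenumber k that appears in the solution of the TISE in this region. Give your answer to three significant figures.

With E > V_b the solution is oscillatory, ψ ∝ e^{±ikx} with k = √(2m(E − V_b))/ℏ.
k = √(2 × 1 × 14.13) = 5.316.

k = 5.32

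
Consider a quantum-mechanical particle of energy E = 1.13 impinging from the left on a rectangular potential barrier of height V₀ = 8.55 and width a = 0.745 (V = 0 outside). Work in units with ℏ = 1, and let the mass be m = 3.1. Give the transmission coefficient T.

T = 0.0000749

Since E < V₀ the interior solution is evanescent with decay constant κ = √(2m(V₀ − E))/ℏ = 6.783.
κa = 5.053, sinh(κa) = 78.25.
Matching ψ, ψ′ at both faces gives T = [1 + V₀² sinh²(κa) / (4E(V₀ − E))]⁻¹ = 1/13350 = 0.0000749.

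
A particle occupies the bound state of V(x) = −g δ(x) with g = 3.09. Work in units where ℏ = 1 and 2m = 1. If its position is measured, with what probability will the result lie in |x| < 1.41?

P = 0.987

The normalised bound state is ψ = √κ e^{−κ|x|} with κ = mg/ℏ² = 1.545.
P(|x| < d) = ∫_{−d}^{d} κ e^{−2κ|x|} dx = 1 − e^{−2κd} = 1 − e^{−4.357} = 0.9872.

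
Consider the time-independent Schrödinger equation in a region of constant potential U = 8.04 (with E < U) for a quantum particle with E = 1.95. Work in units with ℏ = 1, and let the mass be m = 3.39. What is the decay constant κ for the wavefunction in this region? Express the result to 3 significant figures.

κ = 6.43

Since E < U the TISE in this region is ψ'' = κ²ψ with κ = √(2m(U − E))/ℏ.
κ = √(2 × 3.39 × 6.09) = 6.426.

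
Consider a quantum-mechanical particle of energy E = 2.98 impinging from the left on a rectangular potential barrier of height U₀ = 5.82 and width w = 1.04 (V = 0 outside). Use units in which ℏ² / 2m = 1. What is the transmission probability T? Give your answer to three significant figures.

T = 0.113

E < U₀: inside the barrier ψ ∝ e^{±κx} with κ = √(2m(U₀ − E))/ℏ = 1.685.
κw = 1.753, sinh(κw) = 2.798.
Matching ψ, ψ′ at both faces gives T = [1 + U₀² sinh²(κw) / (4E(U₀ − E))]⁻¹ = 1/8.835 = 0.113.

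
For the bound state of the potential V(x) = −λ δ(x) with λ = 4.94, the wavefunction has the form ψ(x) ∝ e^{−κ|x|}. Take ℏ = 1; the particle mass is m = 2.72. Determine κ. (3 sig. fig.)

Integrating the TISE across x = 0 gives the cusp condition ψ'(0⁺) − ψ'(0⁻) = −(2mλ/ℏ²)ψ(0).
With ψ ∝ e^{−κ|x|} this yields −2κ = −2mλ/ℏ², so κ = mλ/ℏ² = 13.44.

κ = 13.4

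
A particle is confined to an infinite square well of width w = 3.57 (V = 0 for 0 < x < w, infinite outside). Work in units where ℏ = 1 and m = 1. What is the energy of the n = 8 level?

E = 24.8

Requiring ψ(0) = ψ(w) = 0 quantises k = nπ/w, hence E_n = ℏ²k²/2m = n²π²ℏ²/(2mw²).
E_8 = 8² × π² / (2 × 1 × 3.57²) = 24.78.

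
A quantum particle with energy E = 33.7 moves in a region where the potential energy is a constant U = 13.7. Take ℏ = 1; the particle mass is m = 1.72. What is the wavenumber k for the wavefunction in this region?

k = 8.29

With E > U the solution is oscillatory, ψ ∝ e^{±ikx} with k = √(2m(E − U))/ℏ.
k = √(2 × 1.72 × 20) = 8.295.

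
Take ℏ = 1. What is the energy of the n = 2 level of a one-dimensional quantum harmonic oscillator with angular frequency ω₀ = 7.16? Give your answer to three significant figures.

E = 17.9

Using E_n = (n + ½)ℏω₀: E_2 = 2.5 × 7.16 = 17.90.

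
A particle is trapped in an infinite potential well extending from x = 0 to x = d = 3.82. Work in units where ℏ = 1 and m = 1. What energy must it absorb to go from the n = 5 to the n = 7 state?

ΔE = 8.12

E_n = n²π²ℏ²/(2md²), so ΔE = (7² − 5²) π²ℏ²/(2md²).
ΔE = 24 × π² / (2 × 1 × 3.82²) = 8.116.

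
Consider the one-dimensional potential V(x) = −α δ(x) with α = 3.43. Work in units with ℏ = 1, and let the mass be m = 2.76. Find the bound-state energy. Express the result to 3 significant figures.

E = -16.2

For x ≠ 0 the bound state is ψ ∝ e^{−κ|x|}; integrating the TISE across the delta gives the cusp condition 2κ = 2mα/ℏ², so κ = 9.467.
Then E = −ℏ²κ²/(2m) = −mα²/(2ℏ²) = -16.24.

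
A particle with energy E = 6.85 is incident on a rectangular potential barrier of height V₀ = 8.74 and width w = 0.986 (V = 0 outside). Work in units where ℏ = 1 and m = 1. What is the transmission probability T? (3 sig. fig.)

T = 0.0577

Since E < V₀ the interior solution is evanescent with decay constant κ = √(2m(V₀ − E))/ℏ = 1.944.
κw = 1.917, sinh(κw) = 3.327.
Matching ψ, ψ′ at both faces gives T = [1 + V₀² sinh²(κw) / (4E(V₀ − E))]⁻¹ = 1/17.32 = 0.0577.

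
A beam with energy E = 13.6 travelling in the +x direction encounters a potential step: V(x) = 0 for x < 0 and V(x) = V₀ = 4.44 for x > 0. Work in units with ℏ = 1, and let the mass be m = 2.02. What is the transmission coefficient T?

On each side the TISE gives plane waves with k = √(2m(E − V))/ℏ: k₁ = √(2·2.02·13.6) = 7.412, k₂ = √(2·2.02·9.16) = 6.083.
Matching ψ and ψ′ at x = 0 gives r = (k₁ − k₂)/(k₁ + k₂), so R = r² = 0.009699 and T = 1 − R = 0.9903.

T = 0.990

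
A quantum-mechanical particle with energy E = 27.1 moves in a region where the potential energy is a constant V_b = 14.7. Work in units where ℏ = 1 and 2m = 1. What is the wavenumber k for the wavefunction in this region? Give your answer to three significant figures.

With E > V_b the solution is oscillatory, ψ ∝ e^{±ikx} with k = √(2m(E − V_b))/ℏ.
k = √(2 × 0.5 × 12.4) = 3.521.

k = 3.52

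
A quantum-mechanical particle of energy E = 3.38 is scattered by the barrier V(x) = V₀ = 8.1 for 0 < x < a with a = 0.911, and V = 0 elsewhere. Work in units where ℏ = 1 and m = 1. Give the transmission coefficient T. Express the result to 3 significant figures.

E < V₀: inside the barrier ψ ∝ e^{±κx} with κ = √(2m(V₀ − E))/ℏ = 3.072.
κa = 2.799, sinh(κa) = 8.184.
Matching ψ, ψ′ at both faces gives T = [1 + V₀² sinh²(κa) / (4E(V₀ − E))]⁻¹ = 1/69.86 = 0.0143.

T = 0.0143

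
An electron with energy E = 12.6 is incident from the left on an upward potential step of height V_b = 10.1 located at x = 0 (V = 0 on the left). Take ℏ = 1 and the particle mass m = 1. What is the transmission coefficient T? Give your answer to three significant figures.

T = 0.853

The wavenumbers are k₁ = √(2mE)/ℏ = 5.020 on the left and k₂ = √(2m(E − V_b))/ℏ = 2.236 on the right.
Continuity of ψ and ψ′ at the step yields the reflection amplitude r = (k₁ − k₂)/(k₁ + k₂) = 0.3837; thus R = |r|² = 0.1472, T = 0.8528.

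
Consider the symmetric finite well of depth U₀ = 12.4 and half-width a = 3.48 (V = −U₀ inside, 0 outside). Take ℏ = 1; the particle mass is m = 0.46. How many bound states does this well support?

N = 8

Define the well-strength parameter z₀ = (a/ℏ)√(2mU₀) = 3.48 × √(2·0.46·12.4) = 11.75.
A new bound state (alternating even/odd) appears each time z₀ passes a multiple of π/2, so N = ⌊2z₀/π⌋ + 1 = ⌊7.483⌋ + 1 = 8.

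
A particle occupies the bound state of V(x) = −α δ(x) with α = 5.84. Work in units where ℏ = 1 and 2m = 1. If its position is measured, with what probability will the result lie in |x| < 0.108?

P = 0.468

The normalised bound state is ψ = √κ e^{−κ|x|} with κ = mα/ℏ² = 2.920.
P(|x| < d) = ∫_{−d}^{d} κ e^{−2κ|x|} dx = 1 − e^{−2κd} = 1 − e^{−0.6307} = 0.4678.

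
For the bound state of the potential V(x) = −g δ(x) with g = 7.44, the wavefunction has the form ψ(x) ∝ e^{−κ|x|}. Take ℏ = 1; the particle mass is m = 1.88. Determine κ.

Integrate −(ℏ²/2m)ψ'' − gδ(x)ψ = Eψ from −ε to +ε: the ψ'' term gives ψ'(0⁺) − ψ'(0⁻) and the δ term gives −(2mg/ℏ²)ψ(0).
With ψ ∝ e^{−κ|x|} this yields −2κ = −2mg/ℏ², so κ = mg/ℏ² = 13.99.

κ = 14.0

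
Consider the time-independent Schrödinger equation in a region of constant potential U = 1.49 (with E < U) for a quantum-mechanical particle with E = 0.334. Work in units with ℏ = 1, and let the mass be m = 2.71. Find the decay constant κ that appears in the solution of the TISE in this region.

κ = 2.50

Since E < U the TISE in this region is ψ'' = κ²ψ with κ = √(2m(U − E))/ℏ.
κ = √(2 × 2.71 × 1.156) = 2.503.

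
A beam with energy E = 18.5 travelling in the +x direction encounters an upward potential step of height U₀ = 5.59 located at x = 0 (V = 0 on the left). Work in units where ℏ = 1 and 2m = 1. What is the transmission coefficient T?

T = 0.992

On each side the TISE gives plane waves with k = √(2m(E − V))/ℏ: k₁ = √(2·½·18.5) = 4.301, k₂ = √(2·½·12.91) = 3.593.
Matching ψ and ψ′ at x = 0 gives r = (k₁ − k₂)/(k₁ + k₂), so R = r² = 0.008046 and T = 1 − R = 0.9920.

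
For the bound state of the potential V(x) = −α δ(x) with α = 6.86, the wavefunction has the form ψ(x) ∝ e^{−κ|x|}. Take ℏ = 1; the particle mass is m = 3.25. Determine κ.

κ = 22.3

Integrate −(ℏ²/2m)ψ'' − αδ(x)ψ = Eψ from −ε to +ε: the ψ'' term gives ψ'(0⁺) − ψ'(0⁻) and the δ term gives −(2mα/ℏ²)ψ(0).
With ψ ∝ e^{−κ|x|} this yields −2κ = −2mα/ℏ², so κ = mα/ℏ² = 22.30.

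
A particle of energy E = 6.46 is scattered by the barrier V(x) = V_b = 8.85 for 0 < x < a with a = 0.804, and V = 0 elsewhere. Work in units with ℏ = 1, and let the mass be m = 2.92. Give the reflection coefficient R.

Since E < V_b the interior solution is evanescent with decay constant κ = √(2m(V_b − E))/ℏ = 3.736.
κa = 3.004, sinh(κa) = 10.06.
The exact tunnelling result is T⁻¹ = 1 + V_b² sinh²(κa) / [4E(V_b − E)] = 129.2, so T = 0.00774.
R = 1 − T = 0.992.

R = 0.992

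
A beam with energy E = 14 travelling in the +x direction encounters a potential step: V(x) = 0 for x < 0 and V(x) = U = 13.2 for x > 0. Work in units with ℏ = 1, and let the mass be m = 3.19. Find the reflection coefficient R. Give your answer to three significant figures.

On each side the TISE gives plane waves with k = √(2m(E − V))/ℏ: k₁ = √(2·3.19·14) = 9.451, k₂ = √(2·3.19·0.8) = 2.259.
Continuity of ψ and ψ′ at the step yields the reflection amplitude r = (k₁ − k₂)/(k₁ + k₂) = 0.6141; thus R = |r|² = 0.3772, T = 0.6228.

R = 0.377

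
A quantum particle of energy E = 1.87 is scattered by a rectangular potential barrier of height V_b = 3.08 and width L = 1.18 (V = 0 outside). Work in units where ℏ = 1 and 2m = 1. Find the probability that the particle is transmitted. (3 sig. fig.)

T = 0.249

Since E < V_b the interior solution is evanescent with decay constant κ = √(2m(V_b − E))/ℏ = 1.100.
κL = 1.298, sinh(κL) = 1.694.
Matching ψ, ψ′ at both faces gives T = [1 + V_b² sinh²(κL) / (4E(V_b − E))]⁻¹ = 1/4.009 = 0.249.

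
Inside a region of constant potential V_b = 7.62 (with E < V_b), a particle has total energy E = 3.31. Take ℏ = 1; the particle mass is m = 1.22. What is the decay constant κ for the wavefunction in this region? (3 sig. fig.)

Since E < V_b the TISE in this region is ψ'' = κ²ψ with κ = √(2m(V_b − E))/ℏ.
κ = √(2 × 1.22 × 4.31) = 3.243.

κ = 3.24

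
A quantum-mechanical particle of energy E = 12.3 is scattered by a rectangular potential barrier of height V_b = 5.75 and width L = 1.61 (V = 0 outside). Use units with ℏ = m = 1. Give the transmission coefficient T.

T = 0.980

E > V_b: inside the barrier k₂ = √(2m(E − V_b))/ℏ = 3.619, k₂L = 5.827.
Matching at both interfaces gives T⁻¹ = 1 + V_b² sin²(k₂L) / [4E(E − V_b)] = 1.020, hence T = 0.980.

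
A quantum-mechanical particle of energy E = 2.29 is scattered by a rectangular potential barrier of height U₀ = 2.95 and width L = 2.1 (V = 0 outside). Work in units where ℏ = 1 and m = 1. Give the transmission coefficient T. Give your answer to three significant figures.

Since E < U₀ the interior solution is evanescent with decay constant κ = √(2m(U₀ − E))/ℏ = 1.149.
κL = 2.413, sinh(κL) = 5.537.
The exact tunnelling result is T⁻¹ = 1 + U₀² sinh²(κL) / [4E(U₀ − E)] = 45.14, so T = 0.0222.

T = 0.0222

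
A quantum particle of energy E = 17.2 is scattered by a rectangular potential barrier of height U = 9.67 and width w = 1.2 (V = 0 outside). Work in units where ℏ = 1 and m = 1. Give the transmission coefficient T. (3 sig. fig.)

E > U: inside the barrier k₂ = √(2m(E − U))/ℏ = 3.881, k₂w = 4.657.
Matching at both interfaces gives T⁻¹ = 1 + U² sin²(k₂w) / [4E(E − U)] = 1.180, hence T = 0.848.

T = 0.848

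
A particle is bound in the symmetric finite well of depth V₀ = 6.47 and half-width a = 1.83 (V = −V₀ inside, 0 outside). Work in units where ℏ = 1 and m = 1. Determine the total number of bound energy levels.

Define the well-strength parameter z₀ = (a/ℏ)√(2mV₀) = 1.83 × √(2·1·6.47) = 6.583.
A new bound state (alternating even/odd) appears each time z₀ passes a multiple of π/2, so N = ⌊2z₀/π⌋ + 1 = ⌊4.191⌋ + 1 = 5.

N = 5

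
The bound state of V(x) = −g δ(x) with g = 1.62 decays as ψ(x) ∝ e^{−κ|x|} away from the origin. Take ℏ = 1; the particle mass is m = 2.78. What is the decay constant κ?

Integrating the TISE across x = 0 gives the cusp condition ψ'(0⁺) − ψ'(0⁻) = −(2mg/ℏ²)ψ(0).
With ψ ∝ e^{−κ|x|} this yields −2κ = −2mg/ℏ², so κ = mg/ℏ² = 4.504.

κ = 4.50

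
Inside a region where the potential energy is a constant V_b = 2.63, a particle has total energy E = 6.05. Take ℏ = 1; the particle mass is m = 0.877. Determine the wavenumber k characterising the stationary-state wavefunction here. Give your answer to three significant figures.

k = 2.45

With E > V_b the solution is oscillatory, ψ ∝ e^{±ikx} with k = √(2m(E − V_b))/ℏ.
k = √(2 × 0.877 × 3.42) = 2.449.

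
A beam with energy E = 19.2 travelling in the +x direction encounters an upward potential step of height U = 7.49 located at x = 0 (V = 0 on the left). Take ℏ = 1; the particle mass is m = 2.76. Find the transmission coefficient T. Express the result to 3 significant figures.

On each side the TISE gives plane waves with k = √(2m(E − V))/ℏ: k₁ = √(2·2.76·19.2) = 10.29, k₂ = √(2·2.76·11.71) = 8.040.
Continuity of ψ and ψ′ at the step yields the reflection amplitude r = (k₁ − k₂)/(k₁ + k₂) = 0.1230; thus R = |r|² = 0.01513, T = 0.9849.

T = 0.985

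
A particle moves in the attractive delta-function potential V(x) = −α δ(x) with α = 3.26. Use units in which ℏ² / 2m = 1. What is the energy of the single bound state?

E = -2.66

For x ≠ 0 the bound state is ψ ∝ e^{−κ|x|}; integrating the TISE across the delta gives the cusp condition 2κ = 2mα/ℏ², so κ = 1.630.
Then E = −ℏ²κ²/(2m) = −mα²/(2ℏ²) = -2.657.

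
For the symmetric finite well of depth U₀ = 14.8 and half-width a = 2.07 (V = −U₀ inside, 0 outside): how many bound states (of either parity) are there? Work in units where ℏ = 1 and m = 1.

N = 8

The dimensionless depth is z₀ = a√(2mU₀)/ℏ = 2.07 × √(29.60) = 11.26.
The even/odd transcendental equations gain one root per π/2 in z₀, giving N = 1 + ⌊2z₀/π⌋ = 1 + ⌊7.170⌋ = 8.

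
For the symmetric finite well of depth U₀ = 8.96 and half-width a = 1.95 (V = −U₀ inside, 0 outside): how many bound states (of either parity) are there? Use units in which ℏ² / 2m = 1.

N = 4

Define the well-strength parameter z₀ = (a/ℏ)√(2mU₀) = 1.95 × √(2·0.5·8.96) = 5.837.
The even/odd transcendental equations gain one root per π/2 in z₀, giving N = 1 + ⌊2z₀/π⌋ = 1 + ⌊3.716⌋ = 4.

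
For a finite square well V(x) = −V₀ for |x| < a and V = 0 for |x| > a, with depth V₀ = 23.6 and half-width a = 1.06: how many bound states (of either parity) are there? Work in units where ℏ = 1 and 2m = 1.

N = 4

The dimensionless depth is z₀ = a√(2mV₀)/ℏ = 1.06 × √(23.60) = 5.149.
A new bound state (alternating even/odd) appears each time z₀ passes a multiple of π/2, so N = ⌊2z₀/π⌋ + 1 = ⌊3.278⌋ + 1 = 4.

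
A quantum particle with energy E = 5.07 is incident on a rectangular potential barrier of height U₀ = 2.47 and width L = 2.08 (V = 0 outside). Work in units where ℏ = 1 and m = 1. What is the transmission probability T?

T = 0.896

Above the barrier the interior wavenumber is k₂ = √(2m(E − U₀))/ℏ = 2.280, giving phase k₂L = 4.743.
T = [1 + U₀² sin²(k₂L) / (4E(E − U₀))]⁻¹ = 1/1.116 = 0.896.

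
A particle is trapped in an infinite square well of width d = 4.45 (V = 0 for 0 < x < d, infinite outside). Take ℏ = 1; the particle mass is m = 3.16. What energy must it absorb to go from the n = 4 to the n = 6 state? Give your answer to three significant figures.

E_n = n²π²ℏ²/(2md²), so ΔE = (6² − 4²) π²ℏ²/(2md²).
ΔE = 20 × π² / (2 × 3.16 × 4.45²) = 1.577.

ΔE = 1.58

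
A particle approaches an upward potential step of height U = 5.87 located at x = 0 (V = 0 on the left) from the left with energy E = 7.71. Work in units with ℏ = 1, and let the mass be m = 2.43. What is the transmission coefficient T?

T = 0.882

On each side the TISE gives plane waves with k = √(2m(E − V))/ℏ: k₁ = √(2·2.43·7.71) = 6.121, k₂ = √(2·2.43·1.84) = 2.990.
Matching ψ and ψ′ at x = 0 gives r = (k₁ − k₂)/(k₁ + k₂), so R = r² = 0.1181 and T = 1 − R = 0.8819.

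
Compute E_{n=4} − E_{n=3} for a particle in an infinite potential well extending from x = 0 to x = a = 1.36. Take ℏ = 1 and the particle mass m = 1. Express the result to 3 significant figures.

ΔE = 18.7

E_n = n²π²ℏ²/(2ma²), so ΔE = (4² − 3²) π²ℏ²/(2ma²).
ΔE = 7 × π² / (2 × 1 × 1.36²) = 18.68.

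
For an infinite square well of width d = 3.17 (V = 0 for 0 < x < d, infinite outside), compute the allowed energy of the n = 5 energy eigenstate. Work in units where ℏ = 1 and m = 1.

Requiring ψ(0) = ψ(d) = 0 quantises k = nπ/d, hence E_n = ℏ²k²/2m = n²π²ℏ²/(2md²).
E_5 = 5² × π² / (2 × 1 × 3.17²) = 12.28.

E = 12.3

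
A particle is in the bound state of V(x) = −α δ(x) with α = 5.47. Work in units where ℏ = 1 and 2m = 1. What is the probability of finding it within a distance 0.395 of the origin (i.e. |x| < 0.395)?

The normalised bound state is ψ = √κ e^{−κ|x|} with κ = mα/ℏ² = 2.735.
P(|x| < d) = ∫_{−d}^{d} κ e^{−2κ|x|} dx = 1 − e^{−2κd} = 1 − e^{−2.161} = 0.8847.

P = 0.885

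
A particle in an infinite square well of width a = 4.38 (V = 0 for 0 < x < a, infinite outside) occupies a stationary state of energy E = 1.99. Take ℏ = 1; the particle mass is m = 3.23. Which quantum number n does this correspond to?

n = 5

From E_n = n²π²ℏ²/(2ma²) invert to n = √(2ma²E)/(πℏ).
n = (4.38/π) × √(2 × 3.23 × 1.99) = 4.999 → n = 5.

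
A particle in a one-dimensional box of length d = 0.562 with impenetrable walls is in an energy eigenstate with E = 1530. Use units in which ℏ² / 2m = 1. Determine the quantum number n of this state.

n = 7

For an infinite well E_n = n²π²ℏ²/(2md²), so n = (d/πℏ)√(2mE).
n = (0.562/π) × √(2 × 0.5 × 1530) = 6.997 → n = 7.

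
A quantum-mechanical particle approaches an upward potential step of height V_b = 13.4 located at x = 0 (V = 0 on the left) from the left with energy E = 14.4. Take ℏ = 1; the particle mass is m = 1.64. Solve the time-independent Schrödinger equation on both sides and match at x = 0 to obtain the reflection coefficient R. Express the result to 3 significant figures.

R = 0.340

On each side the TISE gives plane waves with k = √(2m(E − V))/ℏ: k₁ = √(2·1.64·14.4) = 6.873, k₂ = √(2·1.64·1) = 1.811.
Continuity of ψ and ψ′ at the step yields the reflection amplitude r = (k₁ − k₂)/(k₁ + k₂) = 0.5829; thus R = |r|² = 0.3397, T = 0.6603.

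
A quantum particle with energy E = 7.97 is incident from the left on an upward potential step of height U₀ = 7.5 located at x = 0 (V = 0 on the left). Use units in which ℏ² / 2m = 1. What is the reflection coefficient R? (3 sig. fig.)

R = 0.371

On each side the TISE gives plane waves with k = √(2m(E − V))/ℏ: k₁ = √(2·½·7.97) = 2.823, k₂ = √(2·½·0.47) = 0.6856.
Matching ψ and ψ′ at x = 0 gives r = (k₁ − k₂)/(k₁ + k₂), so R = r² = 0.3711 and T = 1 − R = 0.6289.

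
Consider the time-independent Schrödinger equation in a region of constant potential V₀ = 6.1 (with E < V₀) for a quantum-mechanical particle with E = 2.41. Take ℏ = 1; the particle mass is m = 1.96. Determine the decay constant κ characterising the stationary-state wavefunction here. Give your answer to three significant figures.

Since E < V₀ the TISE in this region is ψ'' = κ²ψ with κ = √(2m(V₀ − E))/ℏ.
κ = √(2 × 1.96 × 3.69) = 3.803.

κ = 3.80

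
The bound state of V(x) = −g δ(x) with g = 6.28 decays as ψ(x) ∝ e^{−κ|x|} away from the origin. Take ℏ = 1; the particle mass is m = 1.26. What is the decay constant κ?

Integrating the TISE across x = 0 gives the cusp condition ψ'(0⁺) − ψ'(0⁻) = −(2mg/ℏ²)ψ(0).
With ψ ∝ e^{−κ|x|} this yields −2κ = −2mg/ℏ², so κ = mg/ℏ² = 7.913.

κ = 7.91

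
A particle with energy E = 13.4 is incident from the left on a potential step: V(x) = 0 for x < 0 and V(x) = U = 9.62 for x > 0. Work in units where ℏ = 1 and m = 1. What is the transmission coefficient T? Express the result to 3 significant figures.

The wavenumbers are k₁ = √(2mE)/ℏ = 5.177 on the left and k₂ = √(2m(E − U))/ℏ = 2.750 on the right.
Matching ψ and ψ′ at x = 0 gives r = (k₁ − k₂)/(k₁ + k₂), so R = r² = 0.09378 and T = 1 − R = 0.9062.

T = 0.906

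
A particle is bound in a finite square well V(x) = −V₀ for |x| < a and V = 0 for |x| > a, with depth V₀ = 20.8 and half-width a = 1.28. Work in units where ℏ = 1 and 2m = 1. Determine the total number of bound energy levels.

N = 4

Define the well-strength parameter z₀ = (a/ℏ)√(2mV₀) = 1.28 × √(2·0.5·20.8) = 5.838.
A new bound state (alternating even/odd) appears each time z₀ passes a multiple of π/2, so N = ⌊2z₀/π⌋ + 1 = ⌊3.716⌋ + 1 = 4.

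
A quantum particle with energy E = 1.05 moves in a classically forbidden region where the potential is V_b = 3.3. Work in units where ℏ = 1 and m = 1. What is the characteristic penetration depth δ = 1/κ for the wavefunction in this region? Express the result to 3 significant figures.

δ = 0.471

Since E < V_b the TISE in this region is ψ'' = κ²ψ with κ = √(2m(V_b − E))/ℏ.
κ = √(2 × 1 × 2.25) = 2.121. The penetration depth is δ = 1/κ = 0.471.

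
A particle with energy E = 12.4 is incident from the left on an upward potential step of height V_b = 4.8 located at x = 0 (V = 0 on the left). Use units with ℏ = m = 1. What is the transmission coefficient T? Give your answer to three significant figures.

On each side the TISE gives plane waves with k = √(2m(E − V))/ℏ: k₁ = √(2·1·12.4) = 4.980, k₂ = √(2·1·7.6) = 3.899.
Continuity of ψ and ψ′ at the step yields the reflection amplitude r = (k₁ − k₂)/(k₁ + k₂) = 0.1218; thus R = |r|² = 0.01483, T = 0.9852.

T = 0.985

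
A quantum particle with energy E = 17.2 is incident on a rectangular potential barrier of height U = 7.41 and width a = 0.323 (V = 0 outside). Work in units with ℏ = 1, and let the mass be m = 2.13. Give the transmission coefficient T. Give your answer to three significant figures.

T = 0.942

E > U: inside the barrier k₂ = √(2m(E − U))/ℏ = 6.458, k₂a = 2.086.
Matching at both interfaces gives T⁻¹ = 1 + U² sin²(k₂a) / [4E(E − U)] = 1.062, hence T = 0.942.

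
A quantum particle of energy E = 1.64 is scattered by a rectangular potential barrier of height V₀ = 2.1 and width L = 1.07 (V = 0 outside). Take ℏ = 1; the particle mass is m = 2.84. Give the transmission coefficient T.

E < V₀: inside the barrier ψ ∝ e^{±κx} with κ = √(2m(V₀ − E))/ℏ = 1.616.
κL = 1.730, sinh(κL) = 2.730.
Matching ψ, ψ′ at both faces gives T = [1 + V₀² sinh²(κL) / (4E(V₀ − E))]⁻¹ = 1/11.90 = 0.0841.

T = 0.0841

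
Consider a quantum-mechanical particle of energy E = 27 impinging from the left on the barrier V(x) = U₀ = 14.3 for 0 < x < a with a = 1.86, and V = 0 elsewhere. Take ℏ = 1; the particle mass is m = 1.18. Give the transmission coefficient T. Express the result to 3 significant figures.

Above the barrier the interior wavenumber is k₂ = √(2m(E − U₀))/ℏ = 5.475, giving phase k₂a = 10.18.
Matching at both interfaces gives T⁻¹ = 1 + U₀² sin²(k₂a) / [4E(E − U₀)] = 1.070, hence T = 0.934.

T = 0.934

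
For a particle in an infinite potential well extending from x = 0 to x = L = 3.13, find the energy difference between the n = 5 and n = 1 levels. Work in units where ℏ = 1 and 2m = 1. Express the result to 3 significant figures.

ΔE = 24.2

E_n = n²π²ℏ²/(2mL²), so ΔE = (5² − 1²) π²ℏ²/(2mL²).
ΔE = 24 × π² / (2 × 0.5 × 3.13²) = 24.18.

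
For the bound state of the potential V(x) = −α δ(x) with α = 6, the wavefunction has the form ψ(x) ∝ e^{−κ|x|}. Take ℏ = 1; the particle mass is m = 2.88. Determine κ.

Integrate −(ℏ²/2m)ψ'' − αδ(x)ψ = Eψ from −ε to +ε: the ψ'' term gives ψ'(0⁺) − ψ'(0⁻) and the δ term gives −(2mα/ℏ²)ψ(0).
With ψ ∝ e^{−κ|x|} this yields −2κ = −2mα/ℏ², so κ = mα/ℏ² = 17.28.

κ = 17.3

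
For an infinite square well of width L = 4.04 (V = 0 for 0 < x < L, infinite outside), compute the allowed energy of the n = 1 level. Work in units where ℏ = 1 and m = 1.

E = 0.302

The infinite-well eigenfunctions ψ_n = √(2/L) sin(nπx/L) vanish at both walls, giving E_n = n²π²ℏ²/(2mL²).
E_1 = 1² × π² / (2 × 1 × 4.04²) = 0.3023.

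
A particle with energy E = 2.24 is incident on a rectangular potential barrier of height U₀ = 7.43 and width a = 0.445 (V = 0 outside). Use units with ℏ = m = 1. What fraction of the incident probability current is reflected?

R = 0.823

Since E < U₀ the interior solution is evanescent with decay constant κ = √(2m(U₀ − E))/ℏ = 3.222.
κa = 1.434, sinh(κa) = 1.978.
The exact tunnelling result is T⁻¹ = 1 + U₀² sinh²(κa) / [4E(U₀ − E)] = 5.644, so T = 0.177.
R = 1 − T = 0.823.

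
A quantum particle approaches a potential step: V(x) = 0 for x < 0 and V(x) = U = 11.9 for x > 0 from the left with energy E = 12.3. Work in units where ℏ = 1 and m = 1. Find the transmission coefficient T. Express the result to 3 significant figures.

T = 0.518

On each side the TISE gives plane waves with k = √(2m(E − V))/ℏ: k₁ = √(2·1·12.3) = 4.960, k₂ = √(2·1·0.4) = 0.8944.
Matching ψ and ψ′ at x = 0 gives r = (k₁ − k₂)/(k₁ + k₂), so R = r² = 0.4822 and T = 1 − R = 0.5178.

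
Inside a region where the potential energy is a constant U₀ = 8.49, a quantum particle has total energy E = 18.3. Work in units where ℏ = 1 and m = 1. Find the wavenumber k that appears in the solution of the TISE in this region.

With E > U₀ the solution is oscillatory, ψ ∝ e^{±ikx} with k = √(2m(E − U₀))/ℏ.
k = √(2 × 1 × 9.81) = 4.429.

k = 4.43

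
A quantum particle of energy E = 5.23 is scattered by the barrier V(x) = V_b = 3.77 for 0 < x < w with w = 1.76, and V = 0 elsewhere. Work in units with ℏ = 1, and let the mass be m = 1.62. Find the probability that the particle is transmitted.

T = 0.843

Above the barrier the interior wavenumber is k₂ = √(2m(E − V_b))/ℏ = 2.175, giving phase k₂w = 3.828.
T = [1 + V_b² sin²(k₂w) / (4E(E − V_b))]⁻¹ = 1/1.187 = 0.843.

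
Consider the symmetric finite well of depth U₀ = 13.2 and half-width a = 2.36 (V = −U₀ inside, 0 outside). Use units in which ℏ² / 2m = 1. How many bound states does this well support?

Define the well-strength parameter z₀ = (a/ℏ)√(2mU₀) = 2.36 × √(2·0.5·13.2) = 8.574.
The even/odd transcendental equations gain one root per π/2 in z₀, giving N = 1 + ⌊2z₀/π⌋ = 1 + ⌊5.459⌋ = 6.

N = 6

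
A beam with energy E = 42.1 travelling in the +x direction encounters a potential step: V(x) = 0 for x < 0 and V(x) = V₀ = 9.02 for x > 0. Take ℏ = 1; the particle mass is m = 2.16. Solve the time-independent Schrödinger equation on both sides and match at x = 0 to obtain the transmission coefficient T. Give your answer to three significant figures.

T = 0.996

The wavenumbers are k₁ = √(2mE)/ℏ = 13.49 on the left and k₂ = √(2m(E − V₀))/ℏ = 11.95 on the right.
Matching ψ and ψ′ at x = 0 gives r = (k₁ − k₂)/(k₁ + k₂), so R = r² = 0.003625 and T = 1 − R = 0.9964.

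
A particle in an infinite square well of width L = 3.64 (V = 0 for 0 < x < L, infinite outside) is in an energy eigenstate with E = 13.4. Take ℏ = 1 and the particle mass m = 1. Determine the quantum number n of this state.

From E_n = n²π²ℏ²/(2mL²) invert to n = √(2mL²E)/(πℏ).
n = (3.64/π) × √(2 × 1 × 13.4) = 5.998 → n = 6.

n = 6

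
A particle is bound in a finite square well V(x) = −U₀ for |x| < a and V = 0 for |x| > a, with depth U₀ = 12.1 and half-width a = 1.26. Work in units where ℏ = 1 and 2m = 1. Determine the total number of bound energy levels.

The dimensionless depth is z₀ = a√(2mU₀)/ℏ = 1.26 × √(12.10) = 4.383.
A new bound state (alternating even/odd) appears each time z₀ passes a multiple of π/2, so N = ⌊2z₀/π⌋ + 1 = ⌊2.790⌋ + 1 = 3.

N = 3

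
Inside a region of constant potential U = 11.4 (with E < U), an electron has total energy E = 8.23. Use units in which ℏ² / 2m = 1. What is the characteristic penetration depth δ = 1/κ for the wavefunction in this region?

δ = 0.562

Since E < U the TISE in this region is ψ'' = κ²ψ with κ = √(2m(U − E))/ℏ.
κ = √(2 × 0.5 × 3.17) = 1.780. The penetration depth is δ = 1/κ = 0.562.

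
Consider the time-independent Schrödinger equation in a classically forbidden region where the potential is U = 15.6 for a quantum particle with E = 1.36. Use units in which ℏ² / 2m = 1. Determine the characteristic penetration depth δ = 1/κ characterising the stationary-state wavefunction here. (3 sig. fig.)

Since E < U the TISE in this region is ψ'' = κ²ψ with κ = √(2m(U − E))/ℏ.
κ = √(2 × 0.5 × 14.24) = 3.774. The penetration depth is δ = 1/κ = 0.265.

δ = 0.265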